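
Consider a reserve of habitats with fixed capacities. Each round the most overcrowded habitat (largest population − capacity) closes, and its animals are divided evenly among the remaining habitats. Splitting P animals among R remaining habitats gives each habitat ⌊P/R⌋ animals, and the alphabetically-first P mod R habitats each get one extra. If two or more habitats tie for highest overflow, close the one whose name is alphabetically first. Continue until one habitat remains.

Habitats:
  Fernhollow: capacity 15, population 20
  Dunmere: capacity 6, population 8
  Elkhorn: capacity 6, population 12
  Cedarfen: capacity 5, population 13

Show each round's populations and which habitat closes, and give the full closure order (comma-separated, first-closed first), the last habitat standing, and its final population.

Closure order: Cedarfen, Elkhorn, Fernhollow
Last habitat: Dunmere with 53 animals

Round 1: Cedarfen=13 Dunmere=8 Elkhorn=12 Fernhollow=20 → close Cedarfen (overflow 8)
  13÷3 = 4 each, +1 to first 1
Round 2: Dunmere=13 Elkhorn=16 Fernhollow=24 → close Elkhorn (overflow 10)
  16÷2 = 8 each, +1 to first 0
Round 3: Dunmere=21 Fernhollow=32 → close Fernhollow (overflow 17)
  32÷1 = 32 each, +1 to first 0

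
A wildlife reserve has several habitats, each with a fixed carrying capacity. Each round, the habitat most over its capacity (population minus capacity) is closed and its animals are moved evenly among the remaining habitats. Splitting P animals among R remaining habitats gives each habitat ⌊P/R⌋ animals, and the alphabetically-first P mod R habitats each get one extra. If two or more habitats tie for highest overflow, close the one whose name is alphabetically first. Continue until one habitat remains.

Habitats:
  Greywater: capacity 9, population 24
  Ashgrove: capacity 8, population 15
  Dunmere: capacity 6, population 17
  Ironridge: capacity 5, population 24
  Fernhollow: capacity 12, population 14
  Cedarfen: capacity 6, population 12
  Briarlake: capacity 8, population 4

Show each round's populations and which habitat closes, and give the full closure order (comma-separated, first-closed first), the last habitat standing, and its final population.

Closure order: Ironridge, Greywater, Dunmere, Ashgrove, Cedarfen, Fernhollow
Last habitat: Briarlake with 110 animals

Round 1: Ashgrove=15 Briarlake=4 Cedarfen=12 Dunmere=17 Fernhollow=14 Greywater=24 Ironridge=24 → close Ironridge (overflow 19)
  24÷6 = 4 each, +1 to first 0
Round 2: Ashgrove=19 Briarlake=8 Cedarfen=16 Dunmere=21 Fernhollow=18 Greywater=28 → close Greywater (overflow 19)
  28÷5 = 5 each, +1 to first 3
Round 3: Ashgrove=25 Briarlake=14 Cedarfen=22 Dunmere=26 Fernhollow=23 → close Dunmere (overflow 20)
  26÷4 = 6 each, +1 to first 2
Round 4: Ashgrove=32 Briarlake=21 Cedarfen=28 Fernhollow=29 → close Ashgrove (overflow 24)
  32÷3 = 10 each, +1 to first 2
Round 5: Briarlake=32 Cedarfen=39 Fernhollow=39 → close Cedarfen (overflow 33)
  39÷2 = 19 each, +1 to first 1
Round 6: Briarlake=52 Fernhollow=58 → close Fernhollow (overflow 46)
  58÷1 = 58 each, +1 to first 0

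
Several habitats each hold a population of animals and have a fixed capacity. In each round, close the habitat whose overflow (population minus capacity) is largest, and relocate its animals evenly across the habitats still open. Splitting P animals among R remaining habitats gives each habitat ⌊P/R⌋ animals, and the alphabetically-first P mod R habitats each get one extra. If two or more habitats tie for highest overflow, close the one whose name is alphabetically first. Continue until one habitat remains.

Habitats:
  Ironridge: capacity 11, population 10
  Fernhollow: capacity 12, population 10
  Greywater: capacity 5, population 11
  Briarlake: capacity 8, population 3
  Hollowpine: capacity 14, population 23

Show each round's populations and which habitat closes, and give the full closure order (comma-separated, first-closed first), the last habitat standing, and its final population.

Round 1: Briarlake=3 Fernhollow=10 Greywater=11 Hollowpine=23 Ironridge=10 → close Hollowpine (overflow 9)
  23÷4 = 5 each, +1 to first 3
Round 2: Briarlake=9 Fernhollow=16 Greywater=17 Ironridge=15 → close Greywater (overflow 12)
  17÷3 = 5 each, +1 to first 2
Round 3: Briarlake=15 Fernhollow=22 Ironridge=20 → close Fernhollow (overflow 10)
  22÷2 = 11 each, +1 to first 0
Round 4: Briarlake=26 Ironridge=31 → close Ironridge (overflow 20)
  31÷1 = 31 each, +1 to first 0

Closure order: Hollowpine, Greywater, Fernhollow, Ironridge
Last habitat: Briarlake with 57 animals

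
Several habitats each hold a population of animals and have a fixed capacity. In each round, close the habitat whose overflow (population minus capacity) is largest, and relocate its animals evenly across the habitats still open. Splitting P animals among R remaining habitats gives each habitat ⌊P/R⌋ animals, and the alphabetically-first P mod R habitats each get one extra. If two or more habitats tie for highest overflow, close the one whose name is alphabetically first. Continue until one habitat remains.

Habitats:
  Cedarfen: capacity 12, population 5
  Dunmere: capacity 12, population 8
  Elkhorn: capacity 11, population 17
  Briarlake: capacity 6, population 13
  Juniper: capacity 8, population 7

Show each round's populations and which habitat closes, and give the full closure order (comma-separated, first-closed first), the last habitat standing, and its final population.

Round 1: Briarlake=13 Cedarfen=5 Dunmere=8 Elkhorn=17 Juniper=7 → close Briarlake (overflow 7)
  13÷4 = 3 each, +1 to first 1
Round 2: Cedarfen=9 Dunmere=11 Elkhorn=20 Juniper=10 → close Elkhorn (overflow 9)
  20÷3 = 6 each, +1 to first 2
Round 3: Cedarfen=16 Dunmere=18 Juniper=16 → close Juniper (overflow 8)
  16÷2 = 8 each, +1 to first 0
Round 4: Cedarfen=24 Dunmere=26 → close Dunmere (overflow 14)
  26÷1 = 26 each, +1 to first 0

Closure order: Briarlake, Elkhorn, Juniper, Dunmere
Last habitat: Cedarfen with 50 animals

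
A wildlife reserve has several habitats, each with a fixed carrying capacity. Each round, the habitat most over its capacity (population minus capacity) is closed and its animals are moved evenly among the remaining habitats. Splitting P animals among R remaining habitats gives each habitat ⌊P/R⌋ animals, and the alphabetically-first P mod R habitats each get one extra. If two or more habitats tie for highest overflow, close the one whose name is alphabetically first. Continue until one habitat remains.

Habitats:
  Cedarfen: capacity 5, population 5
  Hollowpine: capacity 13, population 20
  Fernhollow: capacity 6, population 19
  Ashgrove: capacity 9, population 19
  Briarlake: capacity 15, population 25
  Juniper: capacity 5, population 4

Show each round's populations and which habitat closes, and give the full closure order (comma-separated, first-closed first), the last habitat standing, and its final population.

Round 1: Ashgrove=19 Briarlake=25 Cedarfen=5 Fernhollow=19 Hollowpine=20 Juniper=4 → close Fernhollow (overflow 13)
  19÷5 = 3 each, +1 to first 4
Round 2: Ashgrove=23 Briarlake=29 Cedarfen=9 Hollowpine=24 Juniper=7 → close Ashgrove (overflow 14)
  23÷4 = 5 each, +1 to first 3
Round 3: Briarlake=35 Cedarfen=15 Hollowpine=30 Juniper=12 → close Briarlake (overflow 20)
  35÷3 = 11 each, +1 to first 2
Round 4: Cedarfen=27 Hollowpine=42 Juniper=23 → close Hollowpine (overflow 29)
  42÷2 = 21 each, +1 to first 0
Round 5: Cedarfen=48 Juniper=44 → close Cedarfen (overflow 43)
  48÷1 = 48 each, +1 to first 0

Closure order: Fernhollow, Ashgrove, Briarlake, Hollowpine, Cedarfen
Last habitat: Juniper with 92 animals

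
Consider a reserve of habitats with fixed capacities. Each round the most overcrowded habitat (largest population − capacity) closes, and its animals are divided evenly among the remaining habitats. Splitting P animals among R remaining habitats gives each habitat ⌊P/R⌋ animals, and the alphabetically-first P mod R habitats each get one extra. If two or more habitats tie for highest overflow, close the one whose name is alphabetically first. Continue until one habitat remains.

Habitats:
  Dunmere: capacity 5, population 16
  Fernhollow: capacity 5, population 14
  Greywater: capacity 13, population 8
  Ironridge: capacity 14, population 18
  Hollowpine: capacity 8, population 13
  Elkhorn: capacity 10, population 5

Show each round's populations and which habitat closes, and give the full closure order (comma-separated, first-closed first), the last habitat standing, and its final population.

Closure order: Dunmere, Fernhollow, Hollowpine, Ironridge, Elkhorn
Last habitat: Greywater with 74 animals

Round 1: Dunmere=16 Elkhorn=5 Fernhollow=14 Greywater=8 Hollowpine=13 Ironridge=18 → close Dunmere (overflow 11)
  16÷5 = 3 each, +1 to first 1
Round 2: Elkhorn=9 Fernhollow=17 Greywater=11 Hollowpine=16 Ironridge=21 → close Fernhollow (overflow 12)
  17÷4 = 4 each, +1 to first 1
Round 3: Elkhorn=14 Greywater=15 Hollowpine=20 Ironridge=25 → close Hollowpine (overflow 12)
  20÷3 = 6 each, +1 to first 2
Round 4: Elkhorn=21 Greywater=22 Ironridge=31 → close Ironridge (overflow 17)
  31÷2 = 15 each, +1 to first 1
Round 5: Elkhorn=37 Greywater=37 → close Elkhorn (overflow 27)
  37÷1 = 37 each, +1 to first 0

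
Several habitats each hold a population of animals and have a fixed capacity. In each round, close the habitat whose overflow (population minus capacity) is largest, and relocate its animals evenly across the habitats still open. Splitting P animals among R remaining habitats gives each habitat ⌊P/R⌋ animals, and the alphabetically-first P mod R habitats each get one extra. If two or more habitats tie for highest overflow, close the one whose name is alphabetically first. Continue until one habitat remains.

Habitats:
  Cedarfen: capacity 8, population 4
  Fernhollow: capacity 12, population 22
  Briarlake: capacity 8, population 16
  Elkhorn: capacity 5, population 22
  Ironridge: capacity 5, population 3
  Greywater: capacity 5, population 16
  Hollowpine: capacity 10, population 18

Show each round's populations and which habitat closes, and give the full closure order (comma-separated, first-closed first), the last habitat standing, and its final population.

Closure order: Elkhorn, Greywater, Fernhollow, Briarlake, Hollowpine, Cedarfen
Last habitat: Ironridge with 101 animals

Round 1: Briarlake=16 Cedarfen=4 Elkhorn=22 Fernhollow=22 Greywater=16 Hollowpine=18 Ironridge=3 → close Elkhorn (overflow 17)
  22÷6 = 3 each, +1 to first 4
Round 2: Briarlake=20 Cedarfen=8 Fernhollow=26 Greywater=20 Hollowpine=21 Ironridge=6 → close Greywater (overflow 15)
  20÷5 = 4 each, +1 to first 0
Round 3: Briarlake=24 Cedarfen=12 Fernhollow=30 Hollowpine=25 Ironridge=10 → close Fernhollow (overflow 18)
  30÷4 = 7 each, +1 to first 2
Round 4: Briarlake=32 Cedarfen=20 Hollowpine=32 Ironridge=17 → close Briarlake (overflow 24)
  32÷3 = 10 each, +1 to first 2
Round 5: Cedarfen=31 Hollowpine=43 Ironridge=27 → close Hollowpine (overflow 33)
  43÷2 = 21 each, +1 to first 1
Round 6: Cedarfen=53 Ironridge=48 → close Cedarfen (overflow 45)
  53÷1 = 53 each, +1 to first 0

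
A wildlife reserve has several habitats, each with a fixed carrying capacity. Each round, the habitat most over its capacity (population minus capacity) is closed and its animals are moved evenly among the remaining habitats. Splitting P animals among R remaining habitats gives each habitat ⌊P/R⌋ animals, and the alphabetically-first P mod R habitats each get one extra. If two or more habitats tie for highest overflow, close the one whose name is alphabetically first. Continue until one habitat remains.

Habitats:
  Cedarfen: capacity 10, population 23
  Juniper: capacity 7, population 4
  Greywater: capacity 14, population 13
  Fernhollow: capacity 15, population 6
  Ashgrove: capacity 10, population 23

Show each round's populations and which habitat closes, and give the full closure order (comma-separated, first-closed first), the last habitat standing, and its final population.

Closure order: Ashgrove, Cedarfen, Greywater, Juniper
Last habitat: Fernhollow with 69 animals

Round 1: Ashgrove=23 Cedarfen=23 Fernhollow=6 Greywater=13 Juniper=4 → close Ashgrove (overflow 13)
  23÷4 = 5 each, +1 to first 3
Round 2: Cedarfen=29 Fernhollow=12 Greywater=19 Juniper=9 → close Cedarfen (overflow 19)
  29÷3 = 9 each, +1 to first 2
Round 3: Fernhollow=22 Greywater=29 Juniper=18 → close Greywater (overflow 15)
  29÷2 = 14 each, +1 to first 1
Round 4: Fernhollow=37 Juniper=32 → close Juniper (overflow 25)
  32÷1 = 32 each, +1 to first 0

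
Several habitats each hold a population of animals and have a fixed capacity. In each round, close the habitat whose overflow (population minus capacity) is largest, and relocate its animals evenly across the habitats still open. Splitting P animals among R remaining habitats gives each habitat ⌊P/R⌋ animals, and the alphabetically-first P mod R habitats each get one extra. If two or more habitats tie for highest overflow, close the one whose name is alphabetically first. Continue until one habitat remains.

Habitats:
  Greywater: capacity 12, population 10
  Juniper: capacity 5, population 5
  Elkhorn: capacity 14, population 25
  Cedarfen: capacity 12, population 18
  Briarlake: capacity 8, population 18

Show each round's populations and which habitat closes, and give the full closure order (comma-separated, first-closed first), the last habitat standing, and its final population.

Closure order: Elkhorn, Briarlake, Cedarfen, Juniper
Last habitat: Greywater with 76 animals

Round 1: Briarlake=18 Cedarfen=18 Elkhorn=25 Greywater=10 Juniper=5 → close Elkhorn (overflow 11)
  25÷4 = 6 each, +1 to first 1
Round 2: Briarlake=25 Cedarfen=24 Greywater=16 Juniper=11 → close Briarlake (overflow 17)
  25÷3 = 8 each, +1 to first 1
Round 3: Cedarfen=33 Greywater=24 Juniper=19 → close Cedarfen (overflow 21)
  33÷2 = 16 each, +1 to first 1
Round 4: Greywater=41 Juniper=35 → close Juniper (overflow 30)
  35÷1 = 35 each, +1 to first 0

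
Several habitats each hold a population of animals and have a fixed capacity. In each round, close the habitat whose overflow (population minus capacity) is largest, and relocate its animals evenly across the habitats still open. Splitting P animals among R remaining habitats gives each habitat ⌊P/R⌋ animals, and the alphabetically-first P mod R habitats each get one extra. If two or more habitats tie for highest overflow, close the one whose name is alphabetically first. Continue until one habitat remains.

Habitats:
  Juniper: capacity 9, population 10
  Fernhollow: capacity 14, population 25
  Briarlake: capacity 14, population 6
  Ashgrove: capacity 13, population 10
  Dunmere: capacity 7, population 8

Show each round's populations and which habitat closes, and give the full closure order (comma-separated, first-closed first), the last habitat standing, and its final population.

Closure order: Fernhollow, Dunmere, Juniper, Ashgrove
Last habitat: Briarlake with 59 animals

Round 1: Ashgrove=10 Briarlake=6 Dunmere=8 Fernhollow=25 Juniper=10 → close Fernhollow (overflow 11)
  25÷4 = 6 each, +1 to first 1
Round 2: Ashgrove=17 Briarlake=12 Dunmere=14 Juniper=16 → close Dunmere (overflow 7)
  14÷3 = 4 each, +1 to first 2
Round 3: Ashgrove=22 Briarlake=17 Juniper=20 → close Juniper (overflow 11)
  20÷2 = 10 each, +1 to first 0
Round 4: Ashgrove=32 Briarlake=27 → close Ashgrove (overflow 19)
  32÷1 = 32 each, +1 to first 0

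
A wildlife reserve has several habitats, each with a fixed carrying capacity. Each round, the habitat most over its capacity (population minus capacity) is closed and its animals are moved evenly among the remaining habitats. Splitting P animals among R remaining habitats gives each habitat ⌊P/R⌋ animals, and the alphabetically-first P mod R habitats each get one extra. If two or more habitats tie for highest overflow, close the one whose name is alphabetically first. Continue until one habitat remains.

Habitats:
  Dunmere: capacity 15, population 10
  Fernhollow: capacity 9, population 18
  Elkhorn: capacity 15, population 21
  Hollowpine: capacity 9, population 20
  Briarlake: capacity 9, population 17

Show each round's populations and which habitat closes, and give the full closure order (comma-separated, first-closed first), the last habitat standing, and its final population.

Round 1: Briarlake=17 Dunmere=10 Elkhorn=21 Fernhollow=18 Hollowpine=20 → close Hollowpine (overflow 11)
  20÷4 = 5 each, +1 to first 0
Round 2: Briarlake=22 Dunmere=15 Elkhorn=26 Fernhollow=23 → close Fernhollow (overflow 14)
  23÷3 = 7 each, +1 to first 2
Round 3: Briarlake=30 Dunmere=23 Elkhorn=33 → close Briarlake (overflow 21)
  30÷2 = 15 each, +1 to first 0
Round 4: Dunmere=38 Elkhorn=48 → close Elkhorn (overflow 33)
  48÷1 = 48 each, +1 to first 0

Closure order: Hollowpine, Fernhollow, Briarlake, Elkhorn
Last habitat: Dunmere with 86 animals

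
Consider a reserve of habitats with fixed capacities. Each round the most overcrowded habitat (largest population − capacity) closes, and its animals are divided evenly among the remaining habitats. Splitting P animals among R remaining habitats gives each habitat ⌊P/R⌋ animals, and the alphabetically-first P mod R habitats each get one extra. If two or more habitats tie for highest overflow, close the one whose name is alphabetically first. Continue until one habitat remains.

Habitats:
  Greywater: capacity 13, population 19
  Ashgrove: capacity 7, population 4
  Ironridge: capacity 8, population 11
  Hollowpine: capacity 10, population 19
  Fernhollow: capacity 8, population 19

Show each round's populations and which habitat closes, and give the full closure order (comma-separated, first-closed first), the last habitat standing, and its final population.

Closure order: Fernhollow, Hollowpine, Greywater, Ironridge
Last habitat: Ashgrove with 72 animals

Round 1: Ashgrove=4 Fernhollow=19 Greywater=19 Hollowpine=19 Ironridge=11 → close Fernhollow (overflow 11)
  19÷4 = 4 each, +1 to first 3
Round 2: Ashgrove=9 Greywater=24 Hollowpine=24 Ironridge=15 → close Hollowpine (overflow 14)
  24÷3 = 8 each, +1 to first 0
Round 3: Ashgrove=17 Greywater=32 Ironridge=23 → close Greywater (overflow 19)
  32÷2 = 16 each, +1 to first 0
Round 4: Ashgrove=33 Ironridge=39 → close Ironridge (overflow 31)
  39÷1 = 39 each, +1 to first 0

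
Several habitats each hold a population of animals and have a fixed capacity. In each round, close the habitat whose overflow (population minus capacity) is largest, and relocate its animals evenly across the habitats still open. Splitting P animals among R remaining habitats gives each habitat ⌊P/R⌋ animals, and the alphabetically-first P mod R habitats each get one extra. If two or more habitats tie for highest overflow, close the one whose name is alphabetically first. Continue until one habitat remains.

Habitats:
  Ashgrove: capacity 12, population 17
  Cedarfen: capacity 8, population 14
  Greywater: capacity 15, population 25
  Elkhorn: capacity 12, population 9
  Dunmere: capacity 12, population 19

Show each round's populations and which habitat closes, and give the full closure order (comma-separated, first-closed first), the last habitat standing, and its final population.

Closure order: Greywater, Dunmere, Ashgrove, Cedarfen
Last habitat: Elkhorn with 84 animals

Round 1: Ashgrove=17 Cedarfen=14 Dunmere=19 Elkhorn=9 Greywater=25 → close Greywater (overflow 10)
  25÷4 = 6 each, +1 to first 1
Round 2: Ashgrove=24 Cedarfen=20 Dunmere=25 Elkhorn=15 → close Dunmere (overflow 13)
  25÷3 = 8 each, +1 to first 1
Round 3: Ashgrove=33 Cedarfen=28 Elkhorn=23 → close Ashgrove (overflow 21)
  33÷2 = 16 each, +1 to first 1
Round 4: Cedarfen=45 Elkhorn=39 → close Cedarfen (overflow 37)
  45÷1 = 45 each, +1 to first 0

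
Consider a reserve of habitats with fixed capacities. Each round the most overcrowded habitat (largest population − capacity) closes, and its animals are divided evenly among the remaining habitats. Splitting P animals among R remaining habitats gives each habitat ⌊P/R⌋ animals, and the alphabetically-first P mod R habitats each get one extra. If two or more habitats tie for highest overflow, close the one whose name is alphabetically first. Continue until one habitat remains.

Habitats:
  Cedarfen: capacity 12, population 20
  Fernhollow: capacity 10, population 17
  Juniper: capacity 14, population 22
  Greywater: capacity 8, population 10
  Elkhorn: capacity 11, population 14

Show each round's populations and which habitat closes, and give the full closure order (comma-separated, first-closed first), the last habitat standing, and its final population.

Closure order: Cedarfen, Juniper, Fernhollow, Elkhorn
Last habitat: Greywater with 83 animals

Round 1: Cedarfen=20 Elkhorn=14 Fernhollow=17 Greywater=10 Juniper=22 → close Cedarfen (overflow 8)
  20÷4 = 5 each, +1 to first 0
Round 2: Elkhorn=19 Fernhollow=22 Greywater=15 Juniper=27 → close Juniper (overflow 13)
  27÷3 = 9 each, +1 to first 0
Round 3: Elkhorn=28 Fernhollow=31 Greywater=24 → close Fernhollow (overflow 21)
  31÷2 = 15 each, +1 to first 1
Round 4: Elkhorn=44 Greywater=39 → close Elkhorn (overflow 33)
  44÷1 = 44 each, +1 to first 0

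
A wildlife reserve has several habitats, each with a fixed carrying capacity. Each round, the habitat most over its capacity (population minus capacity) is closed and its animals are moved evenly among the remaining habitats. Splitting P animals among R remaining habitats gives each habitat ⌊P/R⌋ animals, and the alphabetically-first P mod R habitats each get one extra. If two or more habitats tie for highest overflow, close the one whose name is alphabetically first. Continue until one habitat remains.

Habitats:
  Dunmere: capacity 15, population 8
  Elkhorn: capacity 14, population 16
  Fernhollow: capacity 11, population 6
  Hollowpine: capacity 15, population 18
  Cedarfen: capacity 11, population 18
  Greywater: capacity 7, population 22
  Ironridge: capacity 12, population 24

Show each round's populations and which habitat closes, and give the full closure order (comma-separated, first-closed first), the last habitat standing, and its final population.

Round 1: Cedarfen=18 Dunmere=8 Elkhorn=16 Fernhollow=6 Greywater=22 Hollowpine=18 Ironridge=24 → close Greywater (overflow 15)
  22÷6 = 3 each, +1 to first 4
Round 2: Cedarfen=22 Dunmere=12 Elkhorn=20 Fernhollow=10 Hollowpine=21 Ironridge=27 → close Ironridge (overflow 15)
  27÷5 = 5 each, +1 to first 2
Round 3: Cedarfen=28 Dunmere=18 Elkhorn=25 Fernhollow=15 Hollowpine=26 → close Cedarfen (overflow 17)
  28÷4 = 7 each, +1 to first 0
Round 4: Dunmere=25 Elkhorn=32 Fernhollow=22 Hollowpine=33 → close Elkhorn (overflow 18)
  32÷3 = 10 each, +1 to first 2
Round 5: Dunmere=36 Fernhollow=33 Hollowpine=43 → close Hollowpine (overflow 28)
  43÷2 = 21 each, +1 to first 1
Round 6: Dunmere=58 Fernhollow=54 → close Dunmere (overflow 43)
  58÷1 = 58 each, +1 to first 0

Closure order: Greywater, Ironridge, Cedarfen, Elkhorn, Hollowpine, Dunmere
Last habitat: Fernhollow with 112 animals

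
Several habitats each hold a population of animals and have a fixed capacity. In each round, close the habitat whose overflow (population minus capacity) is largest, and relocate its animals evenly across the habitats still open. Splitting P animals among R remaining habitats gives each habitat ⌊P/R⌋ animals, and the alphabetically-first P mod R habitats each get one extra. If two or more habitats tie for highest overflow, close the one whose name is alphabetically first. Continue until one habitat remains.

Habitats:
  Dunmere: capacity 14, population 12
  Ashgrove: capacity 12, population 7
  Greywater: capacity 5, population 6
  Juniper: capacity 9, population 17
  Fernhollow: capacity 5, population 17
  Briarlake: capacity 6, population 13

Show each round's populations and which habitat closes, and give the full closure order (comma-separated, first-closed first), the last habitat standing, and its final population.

Closure order: Fernhollow, Briarlake, Juniper, Greywater, Ashgrove
Last habitat: Dunmere with 72 animals

Round 1: Ashgrove=7 Briarlake=13 Dunmere=12 Fernhollow=17 Greywater=6 Juniper=17 → close Fernhollow (overflow 12)
  17÷5 = 3 each, +1 to first 2
Round 2: Ashgrove=11 Briarlake=17 Dunmere=15 Greywater=9 Juniper=20 → close Briarlake (overflow 11)
  17÷4 = 4 each, +1 to first 1
Round 3: Ashgrove=16 Dunmere=19 Greywater=13 Juniper=24 → close Juniper (overflow 15)
  24÷3 = 8 each, +1 to first 0
Round 4: Ashgrove=24 Dunmere=27 Greywater=21 → close Greywater (overflow 16)
  21÷2 = 10 each, +1 to first 1
Round 5: Ashgrove=35 Dunmere=37 → close Ashgrove (overflow 23)
  35÷1 = 35 each, +1 to first 0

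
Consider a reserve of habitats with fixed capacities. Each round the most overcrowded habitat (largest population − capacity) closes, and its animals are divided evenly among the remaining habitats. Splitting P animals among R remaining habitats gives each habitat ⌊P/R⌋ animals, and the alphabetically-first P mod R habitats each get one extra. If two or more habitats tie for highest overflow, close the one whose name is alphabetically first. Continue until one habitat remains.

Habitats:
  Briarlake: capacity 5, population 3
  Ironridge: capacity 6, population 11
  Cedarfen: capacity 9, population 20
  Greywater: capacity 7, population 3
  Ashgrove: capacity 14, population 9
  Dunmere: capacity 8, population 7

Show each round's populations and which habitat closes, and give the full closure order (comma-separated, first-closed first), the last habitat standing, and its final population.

Closure order: Cedarfen, Ironridge, Dunmere, Briarlake, Ashgrove
Last habitat: Greywater with 53 animals

Round 1: Ashgrove=9 Briarlake=3 Cedarfen=20 Dunmere=7 Greywater=3 Ironridge=11 → close Cedarfen (overflow 11)
  20÷5 = 4 each, +1 to first 0
Round 2: Ashgrove=13 Briarlake=7 Dunmere=11 Greywater=7 Ironridge=15 → close Ironridge (overflow 9)
  15÷4 = 3 each, +1 to first 3
Round 3: Ashgrove=17 Briarlake=11 Dunmere=15 Greywater=10 → close Dunmere (overflow 7)
  15÷3 = 5 each, +1 to first 0
Round 4: Ashgrove=22 Briarlake=16 Greywater=15 → close Briarlake (overflow 11)
  16÷2 = 8 each, +1 to first 0
Round 5: Ashgrove=30 Greywater=23 → close Ashgrove (overflow 16)
  30÷1 = 30 each, +1 to first 0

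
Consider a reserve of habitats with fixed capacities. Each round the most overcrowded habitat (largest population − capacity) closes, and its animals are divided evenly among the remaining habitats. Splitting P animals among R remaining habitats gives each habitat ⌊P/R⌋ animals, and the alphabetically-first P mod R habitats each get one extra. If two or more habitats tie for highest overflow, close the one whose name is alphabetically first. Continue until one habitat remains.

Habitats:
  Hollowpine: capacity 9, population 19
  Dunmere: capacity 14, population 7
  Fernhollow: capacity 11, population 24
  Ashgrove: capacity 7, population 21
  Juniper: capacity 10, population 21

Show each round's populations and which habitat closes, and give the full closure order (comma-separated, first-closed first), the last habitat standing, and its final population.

Closure order: Ashgrove, Fernhollow, Hollowpine, Juniper
Last habitat: Dunmere with 92 animals

Round 1: Ashgrove=21 Dunmere=7 Fernhollow=24 Hollowpine=19 Juniper=21 → close Ashgrove (overflow 14)
  21÷4 = 5 each, +1 to first 1
Round 2: Dunmere=13 Fernhollow=29 Hollowpine=24 Juniper=26 → close Fernhollow (overflow 18)
  29÷3 = 9 each, +1 to first 2
Round 3: Dunmere=23 Hollowpine=34 Juniper=35 → close Hollowpine (overflow 25)
  34÷2 = 17 each, +1 to first 0
Round 4: Dunmere=40 Juniper=52 → close Juniper (overflow 42)
  52÷1 = 52 each, +1 to first 0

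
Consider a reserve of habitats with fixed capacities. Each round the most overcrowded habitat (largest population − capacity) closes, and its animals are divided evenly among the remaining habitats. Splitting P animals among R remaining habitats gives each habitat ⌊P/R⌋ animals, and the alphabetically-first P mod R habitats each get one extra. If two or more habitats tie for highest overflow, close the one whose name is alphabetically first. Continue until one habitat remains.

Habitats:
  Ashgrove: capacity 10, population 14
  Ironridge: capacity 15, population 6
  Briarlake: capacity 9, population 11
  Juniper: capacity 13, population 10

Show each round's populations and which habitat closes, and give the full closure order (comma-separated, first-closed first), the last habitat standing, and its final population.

Round 1: Ashgrove=14 Briarlake=11 Ironridge=6 Juniper=10 → close Ashgrove (overflow 4)
  14÷3 = 4 each, +1 to first 2
Round 2: Briarlake=16 Ironridge=11 Juniper=14 → close Briarlake (overflow 7)
  16÷2 = 8 each, +1 to first 0
Round 3: Ironridge=19 Juniper=22 → close Juniper (overflow 9)
  22÷1 = 22 each, +1 to first 0

Closure order: Ashgrove, Briarlake, Juniper
Last habitat: Ironridge with 41 animals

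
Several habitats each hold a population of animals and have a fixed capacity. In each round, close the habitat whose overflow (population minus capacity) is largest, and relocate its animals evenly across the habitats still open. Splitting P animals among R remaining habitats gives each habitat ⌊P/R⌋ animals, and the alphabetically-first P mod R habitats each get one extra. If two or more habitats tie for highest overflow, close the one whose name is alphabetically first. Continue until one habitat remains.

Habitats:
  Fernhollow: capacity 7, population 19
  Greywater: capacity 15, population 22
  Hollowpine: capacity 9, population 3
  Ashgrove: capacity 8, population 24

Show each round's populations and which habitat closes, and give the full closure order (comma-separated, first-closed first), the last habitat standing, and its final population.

Round 1: Ashgrove=24 Fernhollow=19 Greywater=22 Hollowpine=3 → close Ashgrove (overflow 16)
  24÷3 = 8 each, +1 to first 0
Round 2: Fernhollow=27 Greywater=30 Hollowpine=11 → close Fernhollow (overflow 20)
  27÷2 = 13 each, +1 to first 1
Round 3: Greywater=44 Hollowpine=24 → close Greywater (overflow 29)
  44÷1 = 44 each, +1 to first 0

Closure order: Ashgrove, Fernhollow, Greywater
Last habitat: Hollowpine with 68 animals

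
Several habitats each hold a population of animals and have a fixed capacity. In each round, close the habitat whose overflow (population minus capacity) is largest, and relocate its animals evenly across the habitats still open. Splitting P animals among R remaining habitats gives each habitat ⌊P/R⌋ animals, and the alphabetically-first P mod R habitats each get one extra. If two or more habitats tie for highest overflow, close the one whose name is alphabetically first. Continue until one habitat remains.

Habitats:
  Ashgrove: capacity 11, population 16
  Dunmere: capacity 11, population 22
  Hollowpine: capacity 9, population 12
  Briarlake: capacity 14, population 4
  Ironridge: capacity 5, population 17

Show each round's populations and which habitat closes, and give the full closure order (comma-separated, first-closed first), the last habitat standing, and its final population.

Round 1: Ashgrove=16 Briarlake=4 Dunmere=22 Hollowpine=12 Ironridge=17 → close Ironridge (overflow 12)
  17÷4 = 4 each, +1 to first 1
Round 2: Ashgrove=21 Briarlake=8 Dunmere=26 Hollowpine=16 → close Dunmere (overflow 15)
  26÷3 = 8 each, +1 to first 2
Round 3: Ashgrove=30 Briarlake=17 Hollowpine=24 → close Ashgrove (overflow 19)
  30÷2 = 15 each, +1 to first 0
Round 4: Briarlake=32 Hollowpine=39 → close Hollowpine (overflow 30)
  39÷1 = 39 each, +1 to first 0

Closure order: Ironridge, Dunmere, Ashgrove, Hollowpine
Last habitat: Briarlake with 71 animals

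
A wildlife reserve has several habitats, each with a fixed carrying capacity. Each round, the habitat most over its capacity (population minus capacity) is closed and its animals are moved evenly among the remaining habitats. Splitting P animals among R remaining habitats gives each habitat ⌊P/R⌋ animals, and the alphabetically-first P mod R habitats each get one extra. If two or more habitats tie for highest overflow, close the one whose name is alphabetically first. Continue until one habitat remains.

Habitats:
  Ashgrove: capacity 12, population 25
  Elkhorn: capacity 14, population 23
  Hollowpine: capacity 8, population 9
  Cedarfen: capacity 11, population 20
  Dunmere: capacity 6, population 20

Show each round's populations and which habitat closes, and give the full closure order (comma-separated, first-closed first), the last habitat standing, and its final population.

Closure order: Dunmere, Ashgrove, Cedarfen, Elkhorn
Last habitat: Hollowpine with 97 animals

Round 1: Ashgrove=25 Cedarfen=20 Dunmere=20 Elkhorn=23 Hollowpine=9 → close Dunmere (overflow 14)
  20÷4 = 5 each, +1 to first 0
Round 2: Ashgrove=30 Cedarfen=25 Elkhorn=28 Hollowpine=14 → close Ashgrove (overflow 18)
  30÷3 = 10 each, +1 to first 0
Round 3: Cedarfen=35 Elkhorn=38 Hollowpine=24 → close Cedarfen (overflow 24)
  35÷2 = 17 each, +1 to first 1
Round 4: Elkhorn=56 Hollowpine=41 → close Elkhorn (overflow 42)
  56÷1 = 56 each, +1 to first 0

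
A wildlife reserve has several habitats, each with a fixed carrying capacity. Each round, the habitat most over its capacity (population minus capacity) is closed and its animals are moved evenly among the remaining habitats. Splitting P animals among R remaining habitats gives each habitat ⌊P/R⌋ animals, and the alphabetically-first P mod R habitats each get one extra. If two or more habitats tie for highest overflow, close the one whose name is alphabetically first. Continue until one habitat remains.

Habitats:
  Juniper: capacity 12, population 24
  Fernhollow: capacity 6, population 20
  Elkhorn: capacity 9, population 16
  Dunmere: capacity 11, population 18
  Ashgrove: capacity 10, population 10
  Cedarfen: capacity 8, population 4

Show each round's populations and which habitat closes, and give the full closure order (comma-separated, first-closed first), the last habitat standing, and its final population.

Round 1: Ashgrove=10 Cedarfen=4 Dunmere=18 Elkhorn=16 Fernhollow=20 Juniper=24 → close Fernhollow (overflow 14)
  20÷5 = 4 each, +1 to first 0
Round 2: Ashgrove=14 Cedarfen=8 Dunmere=22 Elkhorn=20 Juniper=28 → close Juniper (overflow 16)
  28÷4 = 7 each, +1 to first 0
Round 3: Ashgrove=21 Cedarfen=15 Dunmere=29 Elkhorn=27 → close Dunmere (overflow 18)
  29÷3 = 9 each, +1 to first 2
Round 4: Ashgrove=31 Cedarfen=25 Elkhorn=36 → close Elkhorn (overflow 27)
  36÷2 = 18 each, +1 to first 0
Round 5: Ashgrove=49 Cedarfen=43 → close Ashgrove (overflow 39)
  49÷1 = 49 each, +1 to first 0

Closure order: Fernhollow, Juniper, Dunmere, Elkhorn, Ashgrove
Last habitat: Cedarfen with 92 animals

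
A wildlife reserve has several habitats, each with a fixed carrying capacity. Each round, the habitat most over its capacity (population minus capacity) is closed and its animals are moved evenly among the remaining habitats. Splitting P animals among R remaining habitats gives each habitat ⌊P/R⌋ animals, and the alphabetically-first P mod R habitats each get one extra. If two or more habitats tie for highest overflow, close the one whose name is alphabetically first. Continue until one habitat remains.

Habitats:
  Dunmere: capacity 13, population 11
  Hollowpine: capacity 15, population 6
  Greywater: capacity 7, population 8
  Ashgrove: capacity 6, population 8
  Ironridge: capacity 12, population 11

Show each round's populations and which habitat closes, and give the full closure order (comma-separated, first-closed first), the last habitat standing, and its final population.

Round 1: Ashgrove=8 Dunmere=11 Greywater=8 Hollowpine=6 Ironridge=11 → close Ashgrove (overflow 2)
  8÷4 = 2 each, +1 to first 0
Round 2: Dunmere=13 Greywater=10 Hollowpine=8 Ironridge=13 → close Greywater (overflow 3)
  10÷3 = 3 each, +1 to first 1
Round 3: Dunmere=17 Hollowpine=11 Ironridge=16 → close Dunmere (overflow 4)
  17÷2 = 8 each, +1 to first 1
Round 4: Hollowpine=20 Ironridge=24 → close Ironridge (overflow 12)
  24÷1 = 24 each, +1 to first 0

Closure order: Ashgrove, Greywater, Dunmere, Ironridge
Last habitat: Hollowpine with 44 animals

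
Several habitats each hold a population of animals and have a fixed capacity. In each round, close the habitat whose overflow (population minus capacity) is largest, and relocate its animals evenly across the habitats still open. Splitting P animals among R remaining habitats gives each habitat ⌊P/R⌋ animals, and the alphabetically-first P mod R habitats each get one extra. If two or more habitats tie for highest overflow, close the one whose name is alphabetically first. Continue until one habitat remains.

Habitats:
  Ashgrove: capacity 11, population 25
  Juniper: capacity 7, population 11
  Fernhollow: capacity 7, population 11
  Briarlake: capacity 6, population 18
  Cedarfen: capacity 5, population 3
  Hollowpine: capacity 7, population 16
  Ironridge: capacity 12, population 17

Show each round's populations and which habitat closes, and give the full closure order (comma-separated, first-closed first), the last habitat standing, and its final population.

Round 1: Ashgrove=25 Briarlake=18 Cedarfen=3 Fernhollow=11 Hollowpine=16 Ironridge=17 Juniper=11 → close Ashgrove (overflow 14)
  25÷6 = 4 each, +1 to first 1
Round 2: Briarlake=23 Cedarfen=7 Fernhollow=15 Hollowpine=20 Ironridge=21 Juniper=15 → close Briarlake (overflow 17)
  23÷5 = 4 each, +1 to first 3
Round 3: Cedarfen=12 Fernhollow=20 Hollowpine=25 Ironridge=25 Juniper=19 → close Hollowpine (overflow 18)
  25÷4 = 6 each, +1 to first 1
Round 4: Cedarfen=19 Fernhollow=26 Ironridge=31 Juniper=25 → close Fernhollow (overflow 19)
  26÷3 = 8 each, +1 to first 2
Round 5: Cedarfen=28 Ironridge=40 Juniper=33 → close Ironridge (overflow 28)
  40÷2 = 20 each, +1 to first 0
Round 6: Cedarfen=48 Juniper=53 → close Juniper (overflow 46)
  53÷1 = 53 each, +1 to first 0

Closure order: Ashgrove, Briarlake, Hollowpine, Fernhollow, Ironridge, Juniper
Last habitat: Cedarfen with 101 animals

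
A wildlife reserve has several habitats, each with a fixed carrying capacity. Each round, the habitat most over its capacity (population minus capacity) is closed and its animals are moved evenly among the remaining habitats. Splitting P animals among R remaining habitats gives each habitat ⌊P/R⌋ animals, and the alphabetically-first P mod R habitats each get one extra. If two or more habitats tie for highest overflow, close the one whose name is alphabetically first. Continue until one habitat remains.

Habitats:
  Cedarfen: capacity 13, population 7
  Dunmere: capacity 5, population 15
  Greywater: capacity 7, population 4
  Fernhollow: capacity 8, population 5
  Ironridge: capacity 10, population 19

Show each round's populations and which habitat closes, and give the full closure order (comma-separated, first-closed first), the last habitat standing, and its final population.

Round 1: Cedarfen=7 Dunmere=15 Fernhollow=5 Greywater=4 Ironridge=19 → close Dunmere (overflow 10)
  15÷4 = 3 each, +1 to first 3
Round 2: Cedarfen=11 Fernhollow=9 Greywater=8 Ironridge=22 → close Ironridge (overflow 12)
  22÷3 = 7 each, +1 to first 1
Round 3: Cedarfen=19 Fernhollow=16 Greywater=15 → close Fernhollow (overflow 8)
  16÷2 = 8 each, +1 to first 0
Round 4: Cedarfen=27 Greywater=23 → close Greywater (overflow 16)
  23÷1 = 23 each, +1 to first 0

Closure order: Dunmere, Ironridge, Fernhollow, Greywater
Last habitat: Cedarfen with 50 animals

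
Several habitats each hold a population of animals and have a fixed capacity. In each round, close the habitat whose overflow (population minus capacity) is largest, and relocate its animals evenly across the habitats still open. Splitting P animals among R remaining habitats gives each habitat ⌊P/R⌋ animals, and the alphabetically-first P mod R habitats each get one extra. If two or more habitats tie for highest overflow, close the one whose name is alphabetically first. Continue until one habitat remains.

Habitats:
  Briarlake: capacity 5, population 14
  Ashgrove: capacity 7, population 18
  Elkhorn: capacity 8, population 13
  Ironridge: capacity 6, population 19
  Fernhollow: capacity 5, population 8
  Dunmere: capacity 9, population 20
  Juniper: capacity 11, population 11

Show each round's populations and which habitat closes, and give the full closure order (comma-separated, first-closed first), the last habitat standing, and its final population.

Round 1: Ashgrove=18 Briarlake=14 Dunmere=20 Elkhorn=13 Fernhollow=8 Ironridge=19 Juniper=11 → close Ironridge (overflow 13)
  19÷6 = 3 each, +1 to first 1
Round 2: Ashgrove=22 Briarlake=17 Dunmere=23 Elkhorn=16 Fernhollow=11 Juniper=14 → close Ashgrove (overflow 15)
  22÷5 = 4 each, +1 to first 2
Round 3: Briarlake=22 Dunmere=28 Elkhorn=20 Fernhollow=15 Juniper=18 → close Dunmere (overflow 19)
  28÷4 = 7 each, +1 to first 0
Round 4: Briarlake=29 Elkhorn=27 Fernhollow=22 Juniper=25 → close Briarlake (overflow 24)
  29÷3 = 9 each, +1 to first 2
Round 5: Elkhorn=37 Fernhollow=32 Juniper=34 → close Elkhorn (overflow 29)
  37÷2 = 18 each, +1 to first 1
Round 6: Fernhollow=51 Juniper=52 → close Fernhollow (overflow 46)
  51÷1 = 51 each, +1 to first 0

Closure order: Ironridge, Ashgrove, Dunmere, Briarlake, Elkhorn, Fernhollow
Last habitat: Juniper with 103 animals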